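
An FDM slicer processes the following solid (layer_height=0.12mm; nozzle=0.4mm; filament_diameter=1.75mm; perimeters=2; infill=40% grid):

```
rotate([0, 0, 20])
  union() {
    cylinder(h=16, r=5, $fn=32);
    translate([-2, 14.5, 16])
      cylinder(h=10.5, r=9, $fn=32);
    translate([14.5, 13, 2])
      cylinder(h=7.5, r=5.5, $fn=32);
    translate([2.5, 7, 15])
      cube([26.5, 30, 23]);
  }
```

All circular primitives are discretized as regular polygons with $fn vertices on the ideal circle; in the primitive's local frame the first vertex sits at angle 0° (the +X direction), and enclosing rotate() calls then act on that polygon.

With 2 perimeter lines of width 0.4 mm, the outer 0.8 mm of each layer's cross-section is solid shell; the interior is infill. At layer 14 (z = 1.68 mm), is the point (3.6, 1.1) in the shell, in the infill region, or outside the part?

At z = 1.68 mm: the cylinder: section is a regular 32-gon, circumradius r=5; the cylinder at (-2, 14.5) is not intersected at this z (z outside [16, 26.5]); the cylinder at (14.5, 13) does not reach this height (z outside [2, 9.5]); the cube at (2.5, 7) does not reach this height (z outside [15, 38]); Combining (union): only the r=5 cylinder is present, so the union is just that shape — 1 connected region; (rotated 20° about Z; rotation is an isometry so areas/perimeters/island counts are preserved). Overall, the cross-section is a single solid region. Undo the 20° rotation: the query point maps to (3.759, -0.198) in the un-rotated model frame. The nearest boundary edge runs (4.90, -0.98)→(5.00, 0.00); distance from the point to it = 1.22 mm. The point is inside the cross-section and 1.22 mm from the nearest boundary — more than the 0.8 mm shell width (2 × 0.4), so it's in the infill interior.

infill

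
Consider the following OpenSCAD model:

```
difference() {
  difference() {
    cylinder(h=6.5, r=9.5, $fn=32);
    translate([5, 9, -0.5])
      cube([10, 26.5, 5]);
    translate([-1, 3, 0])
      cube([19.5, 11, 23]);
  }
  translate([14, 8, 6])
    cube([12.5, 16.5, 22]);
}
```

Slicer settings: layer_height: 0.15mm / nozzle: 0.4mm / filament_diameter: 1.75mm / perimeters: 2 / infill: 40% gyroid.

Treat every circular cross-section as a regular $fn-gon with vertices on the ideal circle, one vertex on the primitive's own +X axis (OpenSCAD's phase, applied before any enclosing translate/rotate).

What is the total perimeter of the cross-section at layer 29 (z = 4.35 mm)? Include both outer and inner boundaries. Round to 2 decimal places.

At z = 4.35 mm: the cylinder: section is a regular 32-gon, circumradius r=9.5 (perimeter = 2·32·9.500·sin(180°/32) = 59.59 mm); the cube at (5, 9) is present — its section is the full 10×26.5 rectangle (perimeter 73.00 mm); the 19.5×11 cube at (-1, 3) contributes its full rectangle (perimeter 61.00 mm); Taking the first minus the rest: starting from the r=9.5 cylinder, the 10×26.5 cube at (5, 9) misses the remaining region (no effect); the 19.5×11 cube at (-1, 3) partially overlaps it — only the 48.96 mm² overlap (of its 214.50 mm²) is removed, clipping the outline — boundary = 63.12 mm; the cube at (14, 8) does not reach this height (z outside [6, 28]); After the difference (first − rest): none of the subtracted shapes is present at this height, so that combined region is unchanged — boundary = 63.12 mm. Overall, the cross-section is a single solid region. Total boundary length (outer) = 63.12 mm.

63.12 mm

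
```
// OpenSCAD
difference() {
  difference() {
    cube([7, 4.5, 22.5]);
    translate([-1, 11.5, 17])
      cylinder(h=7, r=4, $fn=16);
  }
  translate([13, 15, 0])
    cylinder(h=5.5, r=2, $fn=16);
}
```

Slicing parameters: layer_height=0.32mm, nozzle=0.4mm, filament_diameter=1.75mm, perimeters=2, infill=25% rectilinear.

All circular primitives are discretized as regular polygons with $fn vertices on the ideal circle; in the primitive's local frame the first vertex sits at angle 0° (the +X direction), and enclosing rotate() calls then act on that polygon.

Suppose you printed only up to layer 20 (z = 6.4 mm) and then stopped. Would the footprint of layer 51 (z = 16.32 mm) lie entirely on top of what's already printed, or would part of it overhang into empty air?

Compare the two slices. At z = 6.4: the cube (footprint 7×4.5) is included at this height (area 31.50 mm²); the cylinder at (-1, 11.5) is absent (z outside [17, 24]); Subtracting the remaining from the first: none of the subtracted shapes is present at this height, so the 7×4.5 cube is unchanged — area = 31.50 mm²; the cylinder at (13, 15) does not reach this height (z outside [0, 5.5]); Taking the first minus the rest: none of the subtracted shapes is present at this height, so the result so far is unchanged — area = 31.50 mm². At z = 16.32: the cube (footprint 7×4.5) is included at this height (area 31.50 mm²); the cylinder at (-1, 11.5) does not reach this height (z outside [17, 24]); After the difference (first − rest): none of the subtracted shapes is present at this height, so the 7×4.5 cube is unchanged — area = 31.50 mm²; the cylinder at (13, 15) is not intersected at this z (z outside [0, 5.5]); Taking the first minus the rest: none of the subtracted shapes is present at this height, so the result so far is unchanged — area = 31.50 mm². Checking containment: the cross-section at z = 16.32 is a subset of the cross-section at z = 6.4.

entirely on top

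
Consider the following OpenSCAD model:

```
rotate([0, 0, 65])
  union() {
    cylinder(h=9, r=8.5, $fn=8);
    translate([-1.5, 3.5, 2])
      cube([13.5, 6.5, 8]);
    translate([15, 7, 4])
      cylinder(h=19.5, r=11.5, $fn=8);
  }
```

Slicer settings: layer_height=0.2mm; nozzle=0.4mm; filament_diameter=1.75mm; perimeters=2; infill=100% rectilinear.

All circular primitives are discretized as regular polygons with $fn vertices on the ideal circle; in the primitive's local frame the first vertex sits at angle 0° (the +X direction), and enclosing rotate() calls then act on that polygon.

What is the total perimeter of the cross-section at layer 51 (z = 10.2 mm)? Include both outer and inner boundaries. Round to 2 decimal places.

At z = 10.2 mm: the cylinder is absent (z outside [0, 9]); the cube at (-1.5, 3.5) is absent (z outside [2, 10]); the r=11.5 cylinder at (15, 7) gives a regular 8-gon of circumradius 11.5 (constant along its height) (perimeter = 2·8·11.500·sin(180°/8) = 70.41 mm); Combining (union): only the r=11.5 cylinder at (15, 7) is present, so the union is just that shape — boundary = 70.41 mm; (whole slice rotated 65° about Z — lengths, areas and connectivity unchanged). Overall, the cross-section is a single solid region. Total boundary length (outer) = 70.41 mm.

70.41 mm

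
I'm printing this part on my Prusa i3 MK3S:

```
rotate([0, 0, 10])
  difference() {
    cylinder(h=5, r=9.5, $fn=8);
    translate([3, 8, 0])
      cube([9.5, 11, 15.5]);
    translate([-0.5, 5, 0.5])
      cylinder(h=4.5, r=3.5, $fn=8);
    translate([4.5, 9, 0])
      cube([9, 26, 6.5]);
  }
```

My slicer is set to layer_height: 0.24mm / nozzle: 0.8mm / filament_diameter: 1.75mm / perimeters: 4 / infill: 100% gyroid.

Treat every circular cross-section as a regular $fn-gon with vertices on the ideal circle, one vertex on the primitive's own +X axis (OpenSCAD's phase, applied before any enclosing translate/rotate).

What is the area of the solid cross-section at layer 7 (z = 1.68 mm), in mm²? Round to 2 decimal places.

At z = 1.68 mm: the r=9.5 cylinder contributes a regular 8-gon of circumradius 9.5 (area = (8/2)·9.500²·sin(360°/8) = 255.27 mm²); the cube at (3, 8) is present — its section is the full 9.5×11 rectangle (area 104.50 mm²); the r=3.5 cylinder at (-0.5, 5) gives a regular 8-gon of circumradius 3.5 (constant along its height) (area = (8/2)·3.500²·sin(360°/8) = 34.65 mm²); the 9×26 cube at (4.5, 9) contributes its full rectangle (area 234.00 mm²); After the difference (first − rest): starting from the r=9.5 cylinder (255.27 mm²), the 9.5×11 cube at (3, 8) partially overlaps it — only the 0.08 mm² overlap (of its 104.50 mm²) is removed, clipping the outline; the r=3.5 cylinder at (-0.5, 5) lies wholly inside it (removes its full 34.65 mm² and its 21.43 mm outline becomes a hole wall); the 9×26 cube at (4.5, 9) misses the remaining region (no effect) — area = 220.54 mm²; (whole slice rotated 10° about Z — lengths, areas and connectivity unchanged). Overall, the cross-section is one region with 1 hole. Net area = 220.54 mm².

220.54 mm²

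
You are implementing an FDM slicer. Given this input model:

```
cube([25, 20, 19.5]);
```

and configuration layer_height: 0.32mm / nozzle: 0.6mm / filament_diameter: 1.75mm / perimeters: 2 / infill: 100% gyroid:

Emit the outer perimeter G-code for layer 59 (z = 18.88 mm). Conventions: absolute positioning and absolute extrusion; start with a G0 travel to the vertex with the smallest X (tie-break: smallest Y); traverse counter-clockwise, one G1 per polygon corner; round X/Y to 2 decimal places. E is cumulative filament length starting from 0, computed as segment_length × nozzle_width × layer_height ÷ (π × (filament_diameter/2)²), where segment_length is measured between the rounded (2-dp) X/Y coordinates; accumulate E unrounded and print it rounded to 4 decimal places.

G0 X0.00 Y0.00 Z18.88
G1 X25.00 Y0.00 E1.9956
G1 X25.00 Y20.00 E3.5921
G1 X0.00 Y20.00 E5.5877
G1 X0.00 Y0.00 E7.1842

At z = 18.88 mm: the cube (footprint 25×20) is included at this height. The outline is a single polygon with 4 vertices. Extrusion per mm of travel: 0.6 × 0.32 / (π × 0.875²) = 0.079824. Accumulating E over each segment gives final E = 7.1842.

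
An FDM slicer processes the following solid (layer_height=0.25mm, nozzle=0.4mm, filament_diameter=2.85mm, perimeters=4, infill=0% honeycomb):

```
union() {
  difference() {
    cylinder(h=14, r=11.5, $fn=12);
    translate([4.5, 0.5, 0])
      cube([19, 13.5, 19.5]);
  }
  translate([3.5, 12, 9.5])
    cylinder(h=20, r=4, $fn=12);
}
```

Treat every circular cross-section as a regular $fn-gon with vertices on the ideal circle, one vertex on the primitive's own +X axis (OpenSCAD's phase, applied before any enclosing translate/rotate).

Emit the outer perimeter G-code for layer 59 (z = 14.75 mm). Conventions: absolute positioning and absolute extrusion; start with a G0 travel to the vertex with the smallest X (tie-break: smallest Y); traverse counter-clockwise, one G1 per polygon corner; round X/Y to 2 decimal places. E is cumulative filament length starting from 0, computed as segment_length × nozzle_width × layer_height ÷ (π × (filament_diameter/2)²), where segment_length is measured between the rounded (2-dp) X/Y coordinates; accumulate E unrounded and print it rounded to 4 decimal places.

At z = 14.75 mm: the cylinder does not reach this height (z outside [0, 14]); the cube at (4.5, 0.5) (footprint 19×13.5) is included at this height; Subtracting the remaining from the first: the first operand is absent here, so nothing remains; the r=4 cylinder at (3.5, 12) contributes a regular 12-gon of circumradius 4; Merging all regions: only the r=4 cylinder at (3.5, 12) is present, so the union is just that shape — 1 connected region. The outline is a single polygon with 12 vertices. Extrusion per mm of travel: 0.4 × 0.25 / (π × 1.425²) = 0.015675. Accumulating E over each segment gives final E = 0.3893.

G0 X-0.50 Y12.00 Z14.75
G1 X0.04 Y10.00 E0.0325
G1 X1.50 Y8.54 E0.0648
G1 X3.50 Y8.00 E0.0973
G1 X5.50 Y8.54 E0.1298
G1 X6.96 Y10.00 E0.1622
G1 X7.50 Y12.00 E0.1946
G1 X6.96 Y14.00 E0.2271
G1 X5.50 Y15.46 E0.2595
G1 X3.50 Y16.00 E0.2919
G1 X1.50 Y15.46 E0.3244
G1 X0.04 Y14.00 E0.3568
G1 X-0.50 Y12.00 E0.3893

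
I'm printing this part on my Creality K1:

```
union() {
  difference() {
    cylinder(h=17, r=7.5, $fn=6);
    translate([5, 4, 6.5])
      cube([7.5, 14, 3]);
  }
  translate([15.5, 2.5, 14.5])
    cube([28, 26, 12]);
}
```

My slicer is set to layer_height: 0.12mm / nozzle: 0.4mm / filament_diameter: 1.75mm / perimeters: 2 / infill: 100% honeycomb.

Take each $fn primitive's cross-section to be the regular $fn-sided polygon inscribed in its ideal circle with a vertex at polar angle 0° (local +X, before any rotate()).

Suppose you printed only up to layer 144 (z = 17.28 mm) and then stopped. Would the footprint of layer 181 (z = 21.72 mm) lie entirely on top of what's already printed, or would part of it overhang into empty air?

entirely on top

Compare the two slices. At z = 17.28: the cylinder does not reach this height (z outside [0, 17]); the cube at (5, 4) does not reach this height (z outside [6.5, 9.5]); Taking the first minus the rest: the first operand is absent here, so nothing remains; the 28×26 cube at (15.5, 2.5) contributes its full rectangle (area 728.00 mm²); Taking the union: only the 28×26 cube at (15.5, 2.5) is present, so the union is just that shape — area = 728.00 mm². At z = 21.72: the cylinder is not intersected at this z (z outside [0, 17]); the cube at (5, 4) is absent (z outside [6.5, 9.5]); Taking the first minus the rest: the first operand is absent here, so nothing remains; the cube at (15.5, 2.5) is present — its section is the full 28×26 rectangle (area 728.00 mm²); Combining (union): only the 28×26 cube at (15.5, 2.5) is present, so the union is just that shape — area = 728.00 mm². Checking containment: the cross-section at z = 21.72 is a subset of the cross-section at z = 17.28.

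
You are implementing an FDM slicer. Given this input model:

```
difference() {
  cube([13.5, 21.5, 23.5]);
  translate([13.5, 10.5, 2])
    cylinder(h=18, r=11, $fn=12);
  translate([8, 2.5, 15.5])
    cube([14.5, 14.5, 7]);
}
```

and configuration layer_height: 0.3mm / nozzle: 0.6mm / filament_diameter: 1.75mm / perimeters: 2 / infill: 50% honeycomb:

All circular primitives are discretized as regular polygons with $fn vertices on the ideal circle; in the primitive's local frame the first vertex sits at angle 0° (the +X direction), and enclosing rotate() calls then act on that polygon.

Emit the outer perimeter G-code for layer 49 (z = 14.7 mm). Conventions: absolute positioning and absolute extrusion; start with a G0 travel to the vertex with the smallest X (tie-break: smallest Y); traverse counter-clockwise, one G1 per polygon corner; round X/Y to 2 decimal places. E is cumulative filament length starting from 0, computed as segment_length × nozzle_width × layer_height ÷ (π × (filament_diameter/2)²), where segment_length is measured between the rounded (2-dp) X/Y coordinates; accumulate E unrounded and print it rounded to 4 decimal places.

At z = 14.7 mm: the cube (footprint 13.5×21.5) is included at this height; the r=11 cylinder at (13.5, 10.5) contributes a regular 12-gon of circumradius 11; the cube at (8, 2.5) is not intersected at this z (z outside [15.5, 22.5]); Taking the first minus the rest: starting from the 13.5×21.5 cube, the r=11 cylinder at (13.5, 10.5) partially overlaps it — only the 181.03 mm² overlap (of its 363.00 mm²) is removed, clipping the outline — 1 connected region. The outline is a single polygon with 9 vertices. Extrusion per mm of travel: 0.6 × 0.3 / (π × 0.875²) = 0.074835. Accumulating E over each segment gives final E = 5.9019.

G0 X0.00 Y0.00 Z14.70
G1 X11.63 Y0.00 E0.8703
G1 X8.00 Y0.97 E1.1515
G1 X3.97 Y5.00 E1.5780
G1 X2.50 Y10.50 E2.0041
G1 X3.97 Y16.00 E2.4301
G1 X8.00 Y20.03 E2.8566
G1 X13.50 Y21.50 E3.2827
G1 X0.00 Y21.50 E4.2929
G1 X0.00 Y0.00 E5.9019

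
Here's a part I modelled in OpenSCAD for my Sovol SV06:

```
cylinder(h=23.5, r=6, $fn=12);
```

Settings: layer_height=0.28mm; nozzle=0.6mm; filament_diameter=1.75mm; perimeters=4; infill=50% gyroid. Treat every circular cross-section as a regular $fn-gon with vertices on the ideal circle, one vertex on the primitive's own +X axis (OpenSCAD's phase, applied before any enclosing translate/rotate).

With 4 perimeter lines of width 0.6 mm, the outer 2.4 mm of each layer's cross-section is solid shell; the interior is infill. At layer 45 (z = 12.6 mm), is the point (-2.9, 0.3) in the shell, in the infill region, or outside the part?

infill

At z = 12.6 mm: the r=6 cylinder gives a regular 12-gon of circumradius 6 (constant along its height). Overall, the cross-section is a single solid region. The nearest boundary edge runs (-5.20, 3.00)→(-6.00, 0.00); distance from the point to it = 2.92 mm. The point is inside the cross-section and 2.92 mm from the nearest boundary — more than the 2.4 mm shell width (4 × 0.6), so it's in the infill interior.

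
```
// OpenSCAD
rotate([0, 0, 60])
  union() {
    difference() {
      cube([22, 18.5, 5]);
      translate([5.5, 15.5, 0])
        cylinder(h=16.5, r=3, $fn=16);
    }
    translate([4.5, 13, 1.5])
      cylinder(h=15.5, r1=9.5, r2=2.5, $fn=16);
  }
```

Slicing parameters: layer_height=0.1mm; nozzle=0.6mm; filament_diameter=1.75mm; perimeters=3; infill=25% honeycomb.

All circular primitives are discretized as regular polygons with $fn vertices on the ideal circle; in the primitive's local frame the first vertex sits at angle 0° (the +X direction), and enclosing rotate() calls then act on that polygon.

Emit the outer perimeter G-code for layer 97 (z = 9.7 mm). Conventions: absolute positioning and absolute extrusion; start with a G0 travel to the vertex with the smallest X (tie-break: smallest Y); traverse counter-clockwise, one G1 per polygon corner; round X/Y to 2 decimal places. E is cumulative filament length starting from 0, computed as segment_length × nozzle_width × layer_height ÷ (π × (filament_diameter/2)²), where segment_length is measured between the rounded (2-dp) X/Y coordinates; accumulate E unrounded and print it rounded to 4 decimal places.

G0 X-14.76 Y11.15 Z9.70
G1 X-14.61 Y8.90 E0.0563
G1 X-13.61 Y6.87 E0.1127
G1 X-11.91 Y5.38 E0.1691
G1 X-9.76 Y4.65 E0.2257
G1 X-7.51 Y4.80 E0.2820
G1 X-5.48 Y5.80 E0.3384
G1 X-3.99 Y7.50 E0.3948
G1 X-3.26 Y9.64 E0.4512
G1 X-3.41 Y11.90 E0.5077
G1 X-4.41 Y13.93 E0.5642
G1 X-6.11 Y15.42 E0.6206
G1 X-8.25 Y16.14 E0.6769
G1 X-10.51 Y16.00 E0.7334
G1 X-12.54 Y15.00 E0.7898
G1 X-14.03 Y13.30 E0.8462
G1 X-14.76 Y11.15 E0.9028

At z = 9.7 mm: the cube does not reach this height (z outside [0, 5]); the r=3 cylinder at (5.5, 15.5) gives a regular 16-gon of circumradius 3 (constant along its height); Subtracting the remaining from the first: the first operand is absent here, so nothing remains; the cone at (4.5, 13): at t=0.529 of its height the radius interpolates to r₁+(r₂−r₁)t = 5.797, giving a regular 16-gon of that circumradius; Taking the union: only the cone at (4.5, 13) is present, so the union is just that shape — 1 connected region; (rotated 60° about Z; rotation is an isometry so areas/perimeters/island counts are preserved). The outline is a single polygon with 16 vertices. Extrusion per mm of travel: 0.6 × 0.1 / (π × 0.875²) = 0.024945. Accumulating E over each segment gives final E = 0.9028.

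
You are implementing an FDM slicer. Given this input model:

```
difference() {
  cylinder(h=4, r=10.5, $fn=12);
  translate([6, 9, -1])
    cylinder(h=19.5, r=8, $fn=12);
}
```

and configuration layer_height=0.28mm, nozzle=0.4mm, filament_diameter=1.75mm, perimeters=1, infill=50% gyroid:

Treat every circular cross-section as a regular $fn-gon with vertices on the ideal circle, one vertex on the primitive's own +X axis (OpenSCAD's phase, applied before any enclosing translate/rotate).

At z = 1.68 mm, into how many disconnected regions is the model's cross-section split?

At z = 1.68 mm: the r=10.5 cylinder gives a regular 12-gon of circumradius 10.5 (constant along its height); the r=8 cylinder at (6, 9) contributes a regular 12-gon of circumradius 8; After the difference (first − rest): starting from the r=10.5 cylinder, the r=8 cylinder at (6, 9) partially overlaps it — only the 72.41 mm² overlap (of its 192.00 mm²) is removed, clipping the outline — 1 connected region. The result has 1 disconnected region.

1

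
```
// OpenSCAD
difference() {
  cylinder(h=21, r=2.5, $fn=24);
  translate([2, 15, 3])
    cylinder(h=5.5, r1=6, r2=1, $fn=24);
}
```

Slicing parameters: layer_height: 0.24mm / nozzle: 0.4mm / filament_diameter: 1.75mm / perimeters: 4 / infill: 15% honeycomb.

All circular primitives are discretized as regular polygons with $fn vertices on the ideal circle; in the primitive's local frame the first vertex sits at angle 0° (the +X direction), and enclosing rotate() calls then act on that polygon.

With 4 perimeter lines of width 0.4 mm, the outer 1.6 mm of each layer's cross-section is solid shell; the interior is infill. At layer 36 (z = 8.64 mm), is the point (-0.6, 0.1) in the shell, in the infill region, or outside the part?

infill

At z = 8.64 mm: the cylinder: section is a regular 24-gon, circumradius r=2.5; the cone at (2, 15) does not reach this height (z outside [3, 8.5]); Taking the first minus the rest: none of the subtracted shapes is present at this height, so the r=2.5 cylinder is unchanged — 1 connected region. Overall, the cross-section is a single solid region. The nearest boundary edge runs (-2.41, 0.65)→(-2.50, 0.00); distance from the point to it = 1.87 mm. The point is inside the cross-section and 1.87 mm from the nearest boundary — more than the 1.6 mm shell width (4 × 0.4), so it's in the infill interior.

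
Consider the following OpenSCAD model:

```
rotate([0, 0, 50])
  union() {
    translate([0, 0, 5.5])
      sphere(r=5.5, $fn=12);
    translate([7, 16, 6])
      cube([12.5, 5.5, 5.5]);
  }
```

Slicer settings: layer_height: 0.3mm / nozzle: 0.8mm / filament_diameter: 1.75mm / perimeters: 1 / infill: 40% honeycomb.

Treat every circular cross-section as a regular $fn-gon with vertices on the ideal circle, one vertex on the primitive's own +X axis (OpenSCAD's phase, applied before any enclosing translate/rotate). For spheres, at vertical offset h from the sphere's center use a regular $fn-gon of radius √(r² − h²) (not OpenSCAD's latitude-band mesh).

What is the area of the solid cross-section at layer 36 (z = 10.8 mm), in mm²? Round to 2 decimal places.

At z = 10.8 mm: the r=5.5 sphere contributes a regular 12-gon of circumradius √(5.5²−5.3²) = 1.470 (area = (12/2)·1.470²·sin(360°/12) = 6.48 mm²); the cube at (7, 16) is present — its section is the full 12.5×5.5 rectangle (area 68.75 mm²); Combining (union): the 2 present regions are separate (no shared area or edge), so areas and boundary lengths simply add and each stays a separate island — area = 75.23 mm²; (whole slice rotated 50° about Z — lengths, areas and connectivity unchanged). Overall, the cross-section has 2 separate islands. Net area = 75.23 mm².

75.23 mm²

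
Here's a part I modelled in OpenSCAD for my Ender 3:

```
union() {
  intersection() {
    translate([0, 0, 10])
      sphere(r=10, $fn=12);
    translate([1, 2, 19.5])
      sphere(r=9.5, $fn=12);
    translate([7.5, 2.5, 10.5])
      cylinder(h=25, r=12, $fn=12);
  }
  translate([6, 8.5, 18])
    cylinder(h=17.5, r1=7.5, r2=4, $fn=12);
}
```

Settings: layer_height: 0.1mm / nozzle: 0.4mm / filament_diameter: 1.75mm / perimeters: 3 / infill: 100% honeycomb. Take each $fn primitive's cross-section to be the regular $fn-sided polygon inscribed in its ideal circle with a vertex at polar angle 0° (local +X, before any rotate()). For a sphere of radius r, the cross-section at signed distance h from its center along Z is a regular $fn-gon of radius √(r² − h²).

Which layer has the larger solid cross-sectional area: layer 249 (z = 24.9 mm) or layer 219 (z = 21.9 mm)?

layer 219 (z = 21.9 mm)

Layer 249 (z = 24.9): the sphere is not intersected at this z (|z−center|=14.900 > r=10); the r=9.5 sphere at (1, 2) slices to a regular 12-gon of circumradius 7.816 (√(r²−h²) with h=5.4 from center) (area = (12/2)·7.816²·sin(360°/12) = 183.27 mm²); the r=12 cylinder at (7.5, 2.5) contributes a regular 12-gon of circumradius 12 (area = (12/2)·12.000²·sin(360°/12) = 432.00 mm²); Keeping only the common overlap: at least one operand is absent at this height, so nothing remains; the cone at (6, 8.5) (r1=7.5→r2=4) has section circumradius 6.120 here — a regular 12-gon (area = (12/2)·6.120²·sin(360°/12) = 112.36 mm²); Merging all regions: only the cone at (6, 8.5) is present, so the union is just that shape — area = 112.36 mm². So its area = 112.36 mm². Layer 219 (z = 21.9): the sphere does not reach this height (|z−center|=11.900 > r=10); the r=9.5 sphere at (1, 2) slices to a regular 12-gon of circumradius 9.192 (√(r²−h²) with h=2.4 from center) (area = (12/2)·9.192²·sin(360°/12) = 253.47 mm²); the r=12 cylinder at (7.5, 2.5) contributes a regular 12-gon of circumradius 12 (area = (12/2)·12.000²·sin(360°/12) = 432.00 mm²); Taking the intersection: at least one operand is absent at this height, so nothing remains; the cone at (6, 8.5) (r1=7.5→r2=4) has section circumradius 6.720 here — a regular 12-gon (area = (12/2)·6.720²·sin(360°/12) = 135.48 mm²); Combining (union): only the cone at (6, 8.5) is present, so the union is just that shape — area = 135.48 mm². So its area = 135.48 mm². Layer 219 is larger (135.48 vs 112.36 mm²).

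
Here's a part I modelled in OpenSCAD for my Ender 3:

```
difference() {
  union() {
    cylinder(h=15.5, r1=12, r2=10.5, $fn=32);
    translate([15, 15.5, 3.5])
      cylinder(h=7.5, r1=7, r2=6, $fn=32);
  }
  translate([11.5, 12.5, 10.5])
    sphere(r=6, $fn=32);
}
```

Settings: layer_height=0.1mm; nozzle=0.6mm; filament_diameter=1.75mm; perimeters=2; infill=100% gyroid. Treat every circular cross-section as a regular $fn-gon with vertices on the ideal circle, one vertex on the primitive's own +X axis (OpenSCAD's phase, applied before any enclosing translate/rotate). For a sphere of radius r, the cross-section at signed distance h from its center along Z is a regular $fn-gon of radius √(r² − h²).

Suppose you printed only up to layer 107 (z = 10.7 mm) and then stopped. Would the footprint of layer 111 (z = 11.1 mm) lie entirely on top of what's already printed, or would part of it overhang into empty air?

Compare the two slices. At z = 10.7: the cone contributes a regular 32-gon of circumradius 10.965 (interpolated between r1=12 and r2=10.5 at t=0.690) (area = (32/2)·10.965²·sin(360°/32) = 375.26 mm²); the cone at (15, 15.5) (r1=7→r2=6) has section circumradius 6.040 here — a regular 32-gon (area = (32/2)·6.040²·sin(360°/32) = 113.88 mm²); Taking the union: the 2 present regions are separate (no shared area or edge), so areas and boundary lengths simply add and each stays a separate island — area = 489.14 mm²; the sphere at (11.5, 12.5): section is a regular 32-gon, circumradius = √(r²−h²) = √(6²−0.2²) = 5.997 (area = (32/2)·5.997²·sin(360°/32) = 112.25 mm²); After the difference (first − rest): starting from the result so far (489.14 mm²), the r=6 sphere at (11.5, 12.5) partially overlaps it — only the 59.14 mm² overlap (of its 112.25 mm²) is removed, clipping the outline — area = 429.99 mm². At z = 11.1: the cone contributes a regular 32-gon of circumradius 10.926 (interpolated between r1=12 and r2=10.5 at t=0.716) (area = (32/2)·10.926²·sin(360°/32) = 372.62 mm²); the cone at (15, 15.5) is not intersected at this z (z outside [3.5, 11]); Merging all regions: only the cone is present, so the union is just that shape — area = 372.62 mm²; the r=6 sphere at (11.5, 12.5) contributes a regular 32-gon of circumradius √(6²−0.6²) = 5.970 (area = (32/2)·5.970²·sin(360°/32) = 111.25 mm²); Taking the first minus the rest: starting from that combined region (372.62 mm²), the r=6 sphere at (11.5, 12.5) misses the remaining region (no effect) — area = 372.62 mm². Checking containment: the cross-section at z = 11.1 is a subset of the cross-section at z = 10.7.

entirely on top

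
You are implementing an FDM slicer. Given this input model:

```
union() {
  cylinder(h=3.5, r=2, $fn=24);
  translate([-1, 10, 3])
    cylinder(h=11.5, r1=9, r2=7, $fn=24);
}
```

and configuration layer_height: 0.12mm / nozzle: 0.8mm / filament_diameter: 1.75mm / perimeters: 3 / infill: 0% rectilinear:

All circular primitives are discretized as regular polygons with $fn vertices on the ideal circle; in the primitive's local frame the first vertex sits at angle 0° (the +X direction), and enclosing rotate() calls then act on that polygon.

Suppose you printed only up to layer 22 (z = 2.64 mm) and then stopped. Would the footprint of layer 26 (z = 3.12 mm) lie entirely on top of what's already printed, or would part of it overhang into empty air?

Compare the two slices. At z = 2.64: the r=2 cylinder contributes a regular 24-gon of circumradius 2 (area = (24/2)·2.000²·sin(360°/24) = 12.42 mm²); the cone at (-1, 10) is absent (z outside [3, 14.5]); Merging all regions: only the r=2 cylinder is present, so the union is just that shape — area = 12.42 mm². At z = 3.12: the r=2 cylinder gives a regular 24-gon of circumradius 2 (constant along its height) (area = (24/2)·2.000²·sin(360°/24) = 12.42 mm²); the cone at (-1, 10) contributes a regular 24-gon of circumradius 8.979 (interpolated between r1=9 and r2=7 at t=0.010) (area = (24/2)·8.979²·sin(360°/24) = 250.41 mm²); Merging all regions: the regions partially overlap — summed areas 262.83 mm² minus the doubly-counted overlap 1.86 mm² gives 260.97 mm² — area = 260.97 mm². Checking containment: at z = 3.12 the cross-section extends beyond the z = 2.64 cross-section by about 248.54 mm².

part overhangs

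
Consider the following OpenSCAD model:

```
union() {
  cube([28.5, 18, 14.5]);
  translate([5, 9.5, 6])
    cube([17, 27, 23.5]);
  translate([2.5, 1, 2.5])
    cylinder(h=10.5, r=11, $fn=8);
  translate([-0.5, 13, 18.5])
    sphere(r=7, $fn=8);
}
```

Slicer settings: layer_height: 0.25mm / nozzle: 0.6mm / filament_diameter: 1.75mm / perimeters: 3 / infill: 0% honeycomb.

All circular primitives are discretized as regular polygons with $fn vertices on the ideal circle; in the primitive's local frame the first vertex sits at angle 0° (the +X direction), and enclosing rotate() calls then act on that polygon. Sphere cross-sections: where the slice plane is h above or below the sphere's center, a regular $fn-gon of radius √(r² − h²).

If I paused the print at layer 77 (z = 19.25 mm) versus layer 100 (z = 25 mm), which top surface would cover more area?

Layer 77 (z = 19.25): the cube does not reach this height (z outside [0, 14.5]); the cube at (5, 9.5) (footprint 17×27) is included at this height (area 459.00 mm²); the cylinder at (2.5, 1) is not intersected at this z (z outside [2.5, 13]); the r=7 sphere at (-0.5, 13) contributes a regular 8-gon of circumradius √(7²−0.75²) = 6.960 (area = (8/2)·6.960²·sin(360°/8) = 137.00 mm²); Merging all regions: the regions partially overlap — summed areas 596.00 mm² minus the doubly-counted overlap 5.14 mm² gives 590.86 mm² — area = 590.86 mm². So its area = 590.86 mm². Layer 100 (z = 25): the cube is not intersected at this z (z outside [0, 14.5]); the cube at (5, 9.5) (footprint 17×27) is included at this height (area 459.00 mm²); the cylinder at (2.5, 1) does not reach this height (z outside [2.5, 13]); the sphere at (-0.5, 13): section is a regular 8-gon, circumradius = √(r²−h²) = √(7²−6.5²) = 2.598 (area = (8/2)·2.598²·sin(360°/8) = 19.09 mm²); Merging all regions: the 2 present regions are separate (no shared area or edge), so areas and boundary lengths simply add and each stays a separate island — area = 478.09 mm². So its area = 478.09 mm². Layer 77 is larger (590.86 vs 478.09 mm²).

layer 77 (z = 19.25 mm)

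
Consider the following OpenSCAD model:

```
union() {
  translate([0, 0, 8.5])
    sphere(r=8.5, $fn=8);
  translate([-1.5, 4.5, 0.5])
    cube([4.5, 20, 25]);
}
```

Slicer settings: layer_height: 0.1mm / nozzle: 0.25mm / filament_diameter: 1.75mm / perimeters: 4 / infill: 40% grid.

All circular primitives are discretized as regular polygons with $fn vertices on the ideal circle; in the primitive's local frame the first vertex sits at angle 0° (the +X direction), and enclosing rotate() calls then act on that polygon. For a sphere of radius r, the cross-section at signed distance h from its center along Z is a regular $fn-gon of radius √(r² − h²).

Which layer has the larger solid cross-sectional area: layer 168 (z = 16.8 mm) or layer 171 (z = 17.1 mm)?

Layer 168 (z = 16.8): the r=8.5 sphere contributes a regular 8-gon of circumradius √(8.5²−8.3²) = 1.833 (area = (8/2)·1.833²·sin(360°/8) = 9.50 mm²); the 4.5×20 cube at (-1.5, 4.5) contributes its full rectangle (area 90.00 mm²); Merging all regions: the 2 present regions are separate (no shared area or edge), so areas and boundary lengths simply add and each stays a separate island — area = 99.50 mm². So its area = 99.50 mm². Layer 171 (z = 17.1): the sphere is absent (|z−center|=8.600 > r=8.5); the cube at (-1.5, 4.5) (footprint 4.5×20) is included at this height (area 90.00 mm²); Combining (union): only the 4.5×20 cube at (-1.5, 4.5) is present, so the union is just that shape — area = 90.00 mm². So its area = 90.00 mm². Layer 168 is larger (99.50 vs 90.00 mm²).

layer 168 (z = 16.8 mm)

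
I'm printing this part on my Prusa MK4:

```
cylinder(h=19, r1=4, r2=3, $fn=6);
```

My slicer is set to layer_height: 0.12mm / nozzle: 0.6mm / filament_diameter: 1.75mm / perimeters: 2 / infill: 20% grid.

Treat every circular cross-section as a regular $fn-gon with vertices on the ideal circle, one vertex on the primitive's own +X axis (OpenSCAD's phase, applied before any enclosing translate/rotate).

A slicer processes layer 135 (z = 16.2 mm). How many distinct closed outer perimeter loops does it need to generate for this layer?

At z = 16.2 mm: the cone (r1=4→r2=3) has section circumradius 3.147 here — a regular 6-gon. The result has 1 disconnected region.

1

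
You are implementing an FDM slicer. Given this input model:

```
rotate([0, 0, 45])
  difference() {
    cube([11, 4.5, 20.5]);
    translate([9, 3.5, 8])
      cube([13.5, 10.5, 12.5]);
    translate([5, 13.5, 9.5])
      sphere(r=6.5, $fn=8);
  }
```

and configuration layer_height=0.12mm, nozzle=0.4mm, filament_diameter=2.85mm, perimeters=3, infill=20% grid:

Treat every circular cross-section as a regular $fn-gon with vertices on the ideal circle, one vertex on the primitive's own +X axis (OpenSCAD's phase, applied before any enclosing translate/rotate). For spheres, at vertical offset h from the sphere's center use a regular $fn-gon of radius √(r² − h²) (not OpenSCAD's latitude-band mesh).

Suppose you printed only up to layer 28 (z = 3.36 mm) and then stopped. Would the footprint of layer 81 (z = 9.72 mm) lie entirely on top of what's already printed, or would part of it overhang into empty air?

entirely on top

Compare the two slices. At z = 3.36: the 11×4.5 cube contributes its full rectangle (area 49.50 mm²); the cube at (9, 3.5) is not intersected at this z (z outside [8, 20.5]); the sphere at (5, 13.5): section is a regular 8-gon, circumradius = √(r²−h²) = √(6.5²−6.14²) = 2.133 (area = (8/2)·2.133²·sin(360°/8) = 12.87 mm²); After the difference (first − rest): starting from the 11×4.5 cube (49.50 mm²), the r=6.5 sphere at (5, 13.5) misses the remaining region (no effect) — area = 49.50 mm²; (rotated 45° about Z; rotation is an isometry so areas/perimeters/island counts are preserved). At z = 9.72: the cube (footprint 11×4.5) is included at this height (area 49.50 mm²); the cube at (9, 3.5) is present — its section is the full 13.5×10.5 rectangle (area 141.75 mm²); the r=6.5 sphere at (5, 13.5) slices to a regular 8-gon of circumradius 6.496 (√(r²−h²) with h=0.22 from center) (area = (8/2)·6.496²·sin(360°/8) = 119.36 mm²); Subtracting the remaining from the first: starting from the 11×4.5 cube (49.50 mm²), the 13.5×10.5 cube at (9, 3.5) partially overlaps it — only the 2.00 mm² overlap (of its 141.75 mm²) is removed, clipping the outline; the r=6.5 sphere at (5, 13.5) misses the remaining region (no effect) — area = 47.50 mm²; (rotated 45° about Z; rotation is an isometry so areas/perimeters/island counts are preserved). Checking containment: the cross-section at z = 9.72 is a subset of the cross-section at z = 3.36.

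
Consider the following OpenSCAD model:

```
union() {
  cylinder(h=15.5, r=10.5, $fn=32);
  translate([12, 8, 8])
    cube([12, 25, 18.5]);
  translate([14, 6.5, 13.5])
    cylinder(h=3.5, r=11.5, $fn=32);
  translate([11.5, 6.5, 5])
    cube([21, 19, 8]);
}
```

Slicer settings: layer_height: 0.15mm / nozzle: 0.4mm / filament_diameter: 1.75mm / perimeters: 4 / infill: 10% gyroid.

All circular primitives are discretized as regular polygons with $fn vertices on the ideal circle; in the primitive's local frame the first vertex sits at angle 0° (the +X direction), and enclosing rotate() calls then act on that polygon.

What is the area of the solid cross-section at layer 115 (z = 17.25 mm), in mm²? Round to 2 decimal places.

At z = 17.25 mm: the cylinder is absent (z outside [0, 15.5]); the cube at (12, 8) is present — its section is the full 12×25 rectangle (area 300.00 mm²); the cylinder at (14, 6.5) is not intersected at this z (z outside [13.5, 17]); the cube at (11.5, 6.5) is not intersected at this z (z outside [5, 13]); Combining (union): only the 12×25 cube at (12, 8) is present, so the union is just that shape — area = 300.00 mm². Overall, the cross-section is a single solid region. Net area = 300.00 mm².

300.00 mm²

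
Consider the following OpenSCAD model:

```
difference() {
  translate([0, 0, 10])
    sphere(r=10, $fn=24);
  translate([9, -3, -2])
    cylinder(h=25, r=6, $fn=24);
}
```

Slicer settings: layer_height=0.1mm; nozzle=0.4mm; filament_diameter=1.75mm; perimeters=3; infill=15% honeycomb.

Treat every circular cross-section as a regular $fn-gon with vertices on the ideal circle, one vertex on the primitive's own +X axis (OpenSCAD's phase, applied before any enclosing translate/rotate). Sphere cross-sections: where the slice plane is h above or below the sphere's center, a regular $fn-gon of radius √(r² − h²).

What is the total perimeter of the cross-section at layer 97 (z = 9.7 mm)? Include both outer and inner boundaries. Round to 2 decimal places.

At z = 9.7 mm: the r=10 sphere slices to a regular 24-gon of circumradius 9.995 (√(r²−h²) with h=0.3 from center) (perimeter = 2·24·9.995·sin(180°/24) = 62.62 mm); the cylinder at (9, -3): section is a regular 24-gon, circumradius r=6 (perimeter = 2·24·6.000·sin(180°/24) = 37.59 mm); Subtracting the remaining from the first: starting from the r=10 sphere, the r=6 cylinder at (9, -3) partially overlaps it — only the 53.91 mm² overlap (of its 111.81 mm²) is removed, clipping the outline — boundary = 66.14 mm. Overall, the cross-section is a single solid region. Total boundary length (outer) = 66.14 mm.

66.14 mm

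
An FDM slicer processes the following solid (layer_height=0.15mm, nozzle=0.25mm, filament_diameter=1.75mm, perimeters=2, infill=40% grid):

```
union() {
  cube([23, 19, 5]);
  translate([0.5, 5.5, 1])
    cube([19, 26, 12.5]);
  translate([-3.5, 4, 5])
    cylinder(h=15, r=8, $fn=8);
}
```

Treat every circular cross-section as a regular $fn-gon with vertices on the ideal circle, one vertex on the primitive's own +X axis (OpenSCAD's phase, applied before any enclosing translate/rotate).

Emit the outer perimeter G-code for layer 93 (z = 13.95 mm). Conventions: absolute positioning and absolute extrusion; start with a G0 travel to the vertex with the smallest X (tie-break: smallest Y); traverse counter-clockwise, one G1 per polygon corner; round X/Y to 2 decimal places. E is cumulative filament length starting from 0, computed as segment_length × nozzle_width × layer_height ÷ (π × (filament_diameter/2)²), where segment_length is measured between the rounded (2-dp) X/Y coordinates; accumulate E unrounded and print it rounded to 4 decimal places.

G0 X-11.50 Y4.00 Z13.95
G1 X-9.16 Y-1.66 E0.0955
G1 X-3.50 Y-4.00 E0.1910
G1 X2.16 Y-1.66 E0.2865
G1 X4.50 Y4.00 E0.3819
G1 X2.16 Y9.66 E0.4774
G1 X-3.50 Y12.00 E0.5729
G1 X-9.16 Y9.66 E0.6684
G1 X-11.50 Y4.00 E0.7639

At z = 13.95 mm: the cube does not reach this height (z outside [0, 5]); the cube at (0.5, 5.5) is absent (z outside [1, 13.5]); the r=8 cylinder at (-3.5, 4) gives a regular 8-gon of circumradius 8 (constant along its height); Combining (union): only the r=8 cylinder at (-3.5, 4) is present, so the union is just that shape — 1 connected region. The outline is a single polygon with 8 vertices. Extrusion per mm of travel: 0.25 × 0.15 / (π × 0.875²) = 0.015591. Accumulating E over each segment gives final E = 0.7639.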